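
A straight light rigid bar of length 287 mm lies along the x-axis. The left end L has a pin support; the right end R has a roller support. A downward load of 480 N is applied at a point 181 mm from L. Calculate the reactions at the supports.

Taking moments about L: R_y·287 − 480·181 = 0 → R_y = 86880/287 = 302.718 ≈ 302.7 N.
ΣF_y = 0: L_y + 302.718 − 480 = 0 → L_y = 177.3 N.
ΣF_x = 0: no horizontal applied forces, so L_x = 0.

L_x = 0, L_y = 177.3 N, R_y = 302.7 N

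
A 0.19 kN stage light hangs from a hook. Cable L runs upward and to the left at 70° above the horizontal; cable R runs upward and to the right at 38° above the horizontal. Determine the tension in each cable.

ΣF_x = 0: −T_L·cos70° + T_R·cos38° = 0 → T_R = 0.43403·T_L.
ΣF_y = 0: T_L·sin70° + T_R·sin38° = 0.19.
Substitute: T_L·(0.939693 + 0.43403·0.615661) = 0.19 → T_L = 0.157427 ≈ 0.1574 kN.
Then T_R = 0.43403 × 0.157427 = 0.06833 kN.

T_L = 0.1574 kN, T_R = 0.06833 kN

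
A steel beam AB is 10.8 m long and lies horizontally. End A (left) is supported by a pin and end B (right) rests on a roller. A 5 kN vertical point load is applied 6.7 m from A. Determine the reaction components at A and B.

A_x = 0, A_y = 1.898 kN, B_y = 3.102 kN

ΣM about A: B_y·10.8 − 5·6.7 = 0 → B_y = 33.5/10.8 = 3.10185 ≈ 3.102 kN.
ΣF_y = 0: A_y + 3.10185 − 5 = 0 → A_y = 1.898 kN.
ΣF_x = 0: no horizontal applied forces, so A_x = 0.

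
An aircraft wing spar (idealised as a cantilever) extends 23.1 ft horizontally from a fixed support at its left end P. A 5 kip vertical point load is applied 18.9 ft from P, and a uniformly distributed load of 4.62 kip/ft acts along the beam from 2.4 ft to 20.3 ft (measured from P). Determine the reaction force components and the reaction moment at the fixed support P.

P_x = 0, P_y = 87.70 kip, M_P = 1033 kip·ft

Resultant of the distributed load: 4.62 × 17.9 = 82.698 kip at 11.35 ft from P.
ΣF_x = 0: P_x = 0.
ΣF_y = 0: P_y − 5 − 4.62·17.9 = 0 → P_y = 87.70 kip.
ΣM about P: M_P − 5·18.9 − (4.62·17.9)·11.35 = 0 → M_P = 1033 kip·ft.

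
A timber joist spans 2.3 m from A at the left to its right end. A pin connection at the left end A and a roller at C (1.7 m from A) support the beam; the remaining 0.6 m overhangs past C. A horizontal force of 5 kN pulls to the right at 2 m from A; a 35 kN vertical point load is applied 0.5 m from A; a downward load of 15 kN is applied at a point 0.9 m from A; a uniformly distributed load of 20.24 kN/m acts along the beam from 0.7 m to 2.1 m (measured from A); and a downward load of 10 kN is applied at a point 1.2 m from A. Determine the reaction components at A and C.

Resultant of the distributed load: 20.24 × 1.4 = 28.336 kN at 1.4 m from A.
Taking moments about A: C_y·1.7 − 35·0.5 − 15·0.9 − (20.24·1.4)·1.4 − 10·1.2 = 0 → C_y = 82.6704/1.7 = 48.6296 ≈ 48.63 kN.
ΣF_y = 0: A_y + 48.6296 − 35 − 15 − 20.24·1.4 − 10 = 0 → A_y = 39.71 kN.
ΣF_x = 0: A_x + 5 = 0 → A_x = -5.000 kN.

A_x = -5.000 kN, A_y = 39.71 kN, C_y = 48.63 kN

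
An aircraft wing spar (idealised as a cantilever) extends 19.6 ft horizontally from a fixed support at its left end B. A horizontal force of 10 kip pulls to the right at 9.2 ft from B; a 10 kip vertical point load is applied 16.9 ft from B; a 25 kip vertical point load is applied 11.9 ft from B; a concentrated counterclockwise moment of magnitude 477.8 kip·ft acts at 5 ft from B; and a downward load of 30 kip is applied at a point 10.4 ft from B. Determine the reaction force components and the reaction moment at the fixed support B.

B_x = -10.00 kip, B_y = 65.00 kip, M_B = 300.7 kip·ft

ΣF_x = 0: B_x + 10 = 0 → B_x = -10.00 kip.
ΣF_y = 0: B_y − 10 − 25 − 30 = 0 → B_y = 65.00 kip.
ΣM about B: M_B − 10·16.9 − 25·11.9 + 477.8 − 30·10.4 = 0 → M_B = 300.7 kip·ft.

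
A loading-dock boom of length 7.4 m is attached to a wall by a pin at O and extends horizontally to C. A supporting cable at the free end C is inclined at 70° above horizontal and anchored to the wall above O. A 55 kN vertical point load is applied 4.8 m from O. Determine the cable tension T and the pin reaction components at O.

ΣM about O: T·sin70°·7.4 − 55·4.8 = 0 → T = 264/(7.4·0.939693) = 37.9652 ≈ 37.97 kN.
ΣF_x = 0: O_x − T·cos70° = 0 → O_x = 37.9652 × 0.34202 = 12.98 kN.
ΣF_y = 0: O_y + T·sin70° − 55 = 0 → O_y = 55 − 37.9652 × 0.939693 = 19.32 kN.

T = 37.97 kN, O_x = 12.98 kN, O_y = 19.32 kN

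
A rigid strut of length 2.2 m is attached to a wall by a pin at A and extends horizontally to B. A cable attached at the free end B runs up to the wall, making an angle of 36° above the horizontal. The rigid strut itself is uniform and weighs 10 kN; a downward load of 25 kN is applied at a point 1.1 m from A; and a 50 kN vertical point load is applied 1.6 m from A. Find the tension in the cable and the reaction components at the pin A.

ΣM about A: T·sin36°·2.2 − 10·1.1 − 25·1.1 − 50·1.6 = 0 → T = 118.5/(2.2·0.587785) = 91.6383 ≈ 91.64 kN.
ΣF_x = 0: A_x − T·cos36° = 0 → A_x = 91.6383 × 0.809017 = 74.14 kN.
ΣF_y = 0: A_y + T·sin36° − 10 − 25 − 50 = 0 → A_y = 85 − 91.6383 × 0.587785 = 31.14 kN.

T = 91.64 kN, A_x = 74.14 kN, A_y = 31.14 kN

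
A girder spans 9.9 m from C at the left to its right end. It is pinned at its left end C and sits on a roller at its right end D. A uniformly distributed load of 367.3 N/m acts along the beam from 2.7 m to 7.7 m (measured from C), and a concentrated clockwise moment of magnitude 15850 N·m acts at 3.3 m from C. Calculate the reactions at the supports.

C_x = 0, C_y = -729.1 N, D_y = 2566 N

Resultant of the distributed load: 367.3 × 5 = 1836.5 N at 5.2 m from C.
Moments about C: D_y·9.9 − (367.3·5)·5.2 − 15850 = 0 → D_y = 25399.8/9.9 = 2565.64 ≈ 2566 N.
ΣF_y = 0: C_y + 2565.64 − 367.3·5 = 0 → C_y = -729.1 N.
ΣF_x = 0: no horizontal applied forces, so C_x = 0.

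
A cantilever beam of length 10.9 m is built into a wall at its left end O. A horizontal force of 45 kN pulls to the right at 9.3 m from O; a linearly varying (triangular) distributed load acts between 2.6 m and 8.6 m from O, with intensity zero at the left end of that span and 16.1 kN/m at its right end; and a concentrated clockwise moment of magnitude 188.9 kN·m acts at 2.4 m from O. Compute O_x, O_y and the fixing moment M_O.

O_x = -45.00 kN, O_y = 48.30 kN, M_O = 507.7 kN·m

Resultant of the triangular load: ½ × 16.1 × 6 = 48.3 kN, acting at 6.6 m from O (one-third of the span from the peak).
ΣF_x = 0: O_x + 45 = 0 → O_x = -45.00 kN.
ΣF_y = 0: O_y − ½·16.1·6 = 0 → O_y = 48.30 kN.
ΣM about O: M_O − (½·16.1·6)·6.6 − 188.9 = 0 → M_O = 507.7 kN·m.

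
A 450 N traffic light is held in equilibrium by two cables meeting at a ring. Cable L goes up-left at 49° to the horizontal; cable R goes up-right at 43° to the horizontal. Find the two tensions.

ΣF_x = 0: −T_L·cos49° + T_R·cos43° = 0 → T_R = 0.897048·T_L.
ΣF_y = 0: T_L·sin49° + T_R·sin43° = 450.
Substitute: T_L·(0.75471 + 0.897048·0.681998) = 450 → T_L = 329.31 ≈ 329.3 N.
Then T_R = 0.897048 × 329.31 = 295.4 N.

T_L = 329.3 N, T_R = 295.4 N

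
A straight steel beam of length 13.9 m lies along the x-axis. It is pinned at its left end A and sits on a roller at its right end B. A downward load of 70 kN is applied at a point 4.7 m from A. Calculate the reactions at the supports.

A_x = 0, A_y = 46.33 kN, B_y = 23.67 kN

Taking moments about A: B_y·13.9 − 70·4.7 = 0 → B_y = 329/13.9 = 23.6691 ≈ 23.67 kN.
ΣF_y = 0: A_y + 23.6691 − 70 = 0 → A_y = 46.33 kN.
ΣF_x = 0: no horizontal applied forces, so A_x = 0.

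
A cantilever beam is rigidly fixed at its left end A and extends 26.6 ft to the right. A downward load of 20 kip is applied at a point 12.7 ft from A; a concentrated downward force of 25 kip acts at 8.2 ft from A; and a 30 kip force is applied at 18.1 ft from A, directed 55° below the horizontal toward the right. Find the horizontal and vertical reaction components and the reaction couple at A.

A_x = -17.21 kip, A_y = 69.57 kip, M_A = 903.8 kip·ft

ΣF_x = 0: A_x + 30·cos55° = 0 → A_x = -17.21 kip.
ΣF_y = 0: A_y − 20 − 25 − 30·sin55° = 0 → A_y = 69.57 kip.
ΣM about A: M_A − 20·12.7 − 25·8.2 − 30·sin55°·18.1 = 0 → M_A = 903.8 kip·ft.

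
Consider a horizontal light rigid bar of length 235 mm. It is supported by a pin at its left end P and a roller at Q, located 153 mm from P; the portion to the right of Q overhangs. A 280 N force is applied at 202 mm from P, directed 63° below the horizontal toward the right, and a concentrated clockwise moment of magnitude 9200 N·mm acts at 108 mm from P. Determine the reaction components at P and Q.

P_x = -127.1 N, P_y = -140.0 N, Q_y = 389.5 N

Taking moments about P: Q_y·153 − 280·sin63°·202 − 9200 = 0 → Q_y = 59595.3/153 = 389.512 ≈ 389.5 N.
ΣF_y = 0: P_y + 389.512 − 280·sin63° = 0 → P_y = -140.0 N.
ΣF_x = 0: P_x + 280·cos63° = 0 → P_x = -127.1 N.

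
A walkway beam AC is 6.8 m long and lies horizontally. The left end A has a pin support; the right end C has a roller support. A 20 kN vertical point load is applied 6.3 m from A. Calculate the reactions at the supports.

Moments about A: C_y·6.8 − 20·6.3 = 0 → C_y = 126/6.8 = 18.5294 ≈ 18.53 kN.
ΣF_y = 0: A_y + 18.5294 − 20 = 0 → A_y = 1.471 kN.
ΣF_x = 0: no horizontal applied forces, so A_x = 0.

A_x = 0, A_y = 1.471 kN, C_y = 18.53 kN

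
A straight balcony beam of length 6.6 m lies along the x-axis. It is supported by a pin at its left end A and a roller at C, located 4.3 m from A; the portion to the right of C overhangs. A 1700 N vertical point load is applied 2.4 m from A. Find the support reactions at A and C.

Taking moments about A: C_y·4.3 − 1700·2.4 = 0 → C_y = 4080/4.3 = 948.837 ≈ 948.8 N.
ΣF_y = 0: A_y + 948.837 − 1700 = 0 → A_y = 751.2 N.
ΣF_x = 0: no horizontal applied forces, so A_x = 0.

A_x = 0, A_y = 751.2 N, C_y = 948.8 N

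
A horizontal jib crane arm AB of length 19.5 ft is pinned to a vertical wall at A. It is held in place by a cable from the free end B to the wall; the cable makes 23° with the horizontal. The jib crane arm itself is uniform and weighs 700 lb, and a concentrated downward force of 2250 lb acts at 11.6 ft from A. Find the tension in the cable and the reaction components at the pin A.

T = 4321 lb, A_x = 3978 lb, A_y = 1262 lb

ΣM about A: T·sin23°·19.5 − 700·9.75 − 2250·11.6 = 0 → T = 32925/(19.5·0.390731) = 4321.29 ≈ 4321 lb.
ΣF_x = 0: A_x − T·cos23° = 0 → A_x = 4321.29 × 0.920505 = 3978 lb.
ΣF_y = 0: A_y + T·sin23° − 700 − 2250 = 0 → A_y = 2950 − 4321.29 × 0.390731 = 1262 lb.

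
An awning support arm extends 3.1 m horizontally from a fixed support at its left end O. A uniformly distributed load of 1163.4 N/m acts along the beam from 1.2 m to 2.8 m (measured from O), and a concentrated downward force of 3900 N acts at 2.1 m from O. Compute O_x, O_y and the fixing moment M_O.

O_x = 0, O_y = 5761 N, M_O = 11910 N·m

Resultant of the distributed load: 1163.4 × 1.6 = 1861.44 N at 2 m from O.
ΣF_x = 0: O_x = 0.
ΣF_y = 0: O_y − 1163.4·1.6 − 3900 = 0 → O_y = 5761 N.
ΣM about O: M_O − (1163.4·1.6)·2 − 3900·2.1 = 0 → M_O = 11910 N·m.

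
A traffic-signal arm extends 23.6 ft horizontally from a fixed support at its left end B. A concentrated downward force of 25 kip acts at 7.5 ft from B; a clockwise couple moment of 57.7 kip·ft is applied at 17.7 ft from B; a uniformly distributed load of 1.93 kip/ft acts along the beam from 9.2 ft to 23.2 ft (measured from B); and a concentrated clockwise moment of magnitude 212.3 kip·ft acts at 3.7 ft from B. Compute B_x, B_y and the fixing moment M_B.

Resultant of the distributed load: 1.93 × 14 = 27.02 kip at 16.2 ft from B.
ΣF_x = 0: B_x = 0.
ΣF_y = 0: B_y − 25 − 1.93·14 = 0 → B_y = 52.02 kip.
ΣM about B: M_B − 25·7.5 − 57.7 − (1.93·14)·16.2 − 212.3 = 0 → M_B = 895.2 kip·ft.

B_x = 0, B_y = 52.02 kip, M_B = 895.2 kip·ft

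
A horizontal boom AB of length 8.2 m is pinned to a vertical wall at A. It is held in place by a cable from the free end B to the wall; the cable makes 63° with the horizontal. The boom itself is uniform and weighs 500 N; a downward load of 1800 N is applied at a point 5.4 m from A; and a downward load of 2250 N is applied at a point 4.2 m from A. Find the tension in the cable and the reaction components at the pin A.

ΣM about A: T·sin63°·8.2 − 500·4.1 − 1800·5.4 − 2250·4.2 = 0 → T = 21220/(8.2·0.891007) = 2904.36 ≈ 2904 N.
ΣF_x = 0: A_x − T·cos63° = 0 → A_x = 2904.36 × 0.45399 = 1319 N.
ΣF_y = 0: A_y + T·sin63° − 500 − 1800 − 2250 = 0 → A_y = 4550 − 2904.36 × 0.891007 = 1962 N.

T = 2904 N, A_x = 1319 N, A_y = 1962 N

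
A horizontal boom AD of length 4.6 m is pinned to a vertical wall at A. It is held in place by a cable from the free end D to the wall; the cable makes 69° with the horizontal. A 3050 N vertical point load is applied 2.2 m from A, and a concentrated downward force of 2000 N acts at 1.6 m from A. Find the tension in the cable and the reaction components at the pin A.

ΣM about A: T·sin69°·4.6 − 3050·2.2 − 2000·1.6 = 0 → T = 9910/(4.6·0.93358) = 2307.62 ≈ 2308 N.
ΣF_x = 0: A_x − T·cos69° = 0 → A_x = 2307.62 × 0.358368 = 827.0 N.
ΣF_y = 0: A_y + T·sin69° − 3050 − 2000 = 0 → A_y = 5050 − 2307.62 × 0.93358 = 2896 N.

T = 2308 N, A_x = 827.0 N, A_y = 2896 N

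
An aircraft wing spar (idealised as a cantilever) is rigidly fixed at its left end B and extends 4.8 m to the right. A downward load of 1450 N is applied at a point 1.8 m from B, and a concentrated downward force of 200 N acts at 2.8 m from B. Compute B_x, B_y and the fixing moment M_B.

B_x = 0, B_y = 1650 N, M_B = 3170 N·m

ΣF_x = 0: B_x = 0.
ΣF_y = 0: B_y − 1450 − 200 = 0 → B_y = 1650 N.
ΣM about B: M_B − 1450·1.8 − 200·2.8 = 0 → M_B = 3170 N·m.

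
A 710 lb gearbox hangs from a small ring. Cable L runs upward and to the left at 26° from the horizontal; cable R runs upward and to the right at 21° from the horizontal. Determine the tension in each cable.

T_L = 906.3 lb, T_R = 872.6 lb

ΣF_x = 0: −T_L·cos26° + T_R·cos21° = 0 → T_R = 0.962739·T_L.
ΣF_y = 0: T_L·sin26° + T_R·sin21° = 710.
Substitute: T_L·(0.438371 + 0.962739·0.358368) = 710 → T_L = 906.322 ≈ 906.3 lb.
Then T_R = 0.962739 × 906.322 = 872.6 lb.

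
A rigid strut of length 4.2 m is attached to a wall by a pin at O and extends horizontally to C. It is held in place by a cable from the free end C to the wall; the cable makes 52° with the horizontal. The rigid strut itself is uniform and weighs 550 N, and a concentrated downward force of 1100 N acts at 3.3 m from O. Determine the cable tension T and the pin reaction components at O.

ΣM about O: T·sin52°·4.2 − 550·2.1 − 1100·3.3 = 0 → T = 4785/(4.2·0.788011) = 1445.77 ≈ 1446 N.
ΣF_x = 0: O_x − T·cos52° = 0 → O_x = 1445.77 × 0.615661 = 890.1 N.
ΣF_y = 0: O_y + T·sin52° − 550 − 1100 = 0 → O_y = 1650 − 1445.77 × 0.788011 = 510.7 N.

T = 1446 N, O_x = 890.1 N, O_y = 510.7 N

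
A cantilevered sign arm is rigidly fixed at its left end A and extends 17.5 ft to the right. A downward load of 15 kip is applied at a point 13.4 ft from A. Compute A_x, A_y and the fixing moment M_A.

ΣF_x = 0: A_x = 0.
ΣF_y = 0: A_y − 15 = 0 → A_y = 15.00 kip.
ΣM about A: M_A − 15·13.4 = 0 → M_A = 201.0 kip·ft.

A_x = 0, A_y = 15.00 kip, M_A = 201.0 kip·ft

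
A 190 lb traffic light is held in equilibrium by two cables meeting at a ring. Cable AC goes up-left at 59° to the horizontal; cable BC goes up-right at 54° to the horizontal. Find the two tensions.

T_AC = 121.3 lb, T_BC = 106.3 lb

ΣF_x = 0: −T_AC·cos59° + T_BC·cos54° = 0 → T_BC = 0.876235·T_AC.
ΣF_y = 0: T_AC·sin59° + T_BC·sin54° = 190.
Substitute: T_AC·(0.857167 + 0.876235·0.809017) = 190 → T_AC = 121.324 ≈ 121.3 lb.
Then T_BC = 0.876235 × 121.324 = 106.3 lb.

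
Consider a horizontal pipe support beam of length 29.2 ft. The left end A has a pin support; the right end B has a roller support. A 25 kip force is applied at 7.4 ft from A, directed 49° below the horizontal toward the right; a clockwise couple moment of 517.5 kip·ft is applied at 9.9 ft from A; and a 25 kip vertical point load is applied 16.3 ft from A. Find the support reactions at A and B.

Taking moments about A: B_y·29.2 − 25·sin49°·7.4 − 517.5 − 25·16.3 = 0 → B_y = 1064.62/29.2 = 36.4596 ≈ 36.46 kip.
ΣF_y = 0: A_y + 36.4596 − 25·sin49° − 25 = 0 → A_y = 7.408 kip.
ΣF_x = 0: A_x + 25·cos49° = 0 → A_x = -16.40 kip.

A_x = -16.40 kip, A_y = 7.408 kip, B_y = 36.46 kip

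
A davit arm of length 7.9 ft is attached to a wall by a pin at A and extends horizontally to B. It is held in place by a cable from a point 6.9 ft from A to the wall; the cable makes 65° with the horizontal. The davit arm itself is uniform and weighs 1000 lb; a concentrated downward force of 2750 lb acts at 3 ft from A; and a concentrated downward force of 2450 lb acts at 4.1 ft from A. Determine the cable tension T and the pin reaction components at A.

ΣM about A: T·sin65°·6.9 − 1000·3.95 − 2750·3 − 2450·4.1 = 0 → T = 22245/(6.9·0.906308) = 3557.19 ≈ 3557 lb.
ΣF_x = 0: A_x − T·cos65° = 0 → A_x = 3557.19 × 0.422618 = 1503 lb.
ΣF_y = 0: A_y + T·sin65° − 1000 − 2750 − 2450 = 0 → A_y = 6200 − 3557.19 × 0.906308 = 2976 lb.

T = 3557 lb, A_x = 1503 lb, A_y = 2976 lb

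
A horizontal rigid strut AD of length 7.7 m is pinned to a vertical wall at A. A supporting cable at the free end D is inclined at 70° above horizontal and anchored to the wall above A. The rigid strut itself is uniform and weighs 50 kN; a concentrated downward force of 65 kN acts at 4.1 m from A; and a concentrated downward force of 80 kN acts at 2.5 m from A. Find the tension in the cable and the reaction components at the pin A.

T = 91.08 kN, A_x = 31.15 kN, A_y = 109.4 kN

ΣM about A: T·sin70°·7.7 − 50·3.85 − 65·4.1 − 80·2.5 = 0 → T = 659/(7.7·0.939693) = 91.077 ≈ 91.08 kN.
ΣF_x = 0: A_x − T·cos70° = 0 → A_x = 91.077 × 0.34202 = 31.15 kN.
ΣF_y = 0: A_y + T·sin70° − 50 − 65 − 80 = 0 → A_y = 195 − 91.077 × 0.939693 = 109.4 kN.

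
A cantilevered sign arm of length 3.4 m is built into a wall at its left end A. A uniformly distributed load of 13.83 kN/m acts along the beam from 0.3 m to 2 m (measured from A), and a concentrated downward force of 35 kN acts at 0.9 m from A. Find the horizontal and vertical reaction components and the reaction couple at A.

A_x = 0, A_y = 58.51 kN, M_A = 58.54 kN·m

Resultant of the distributed load: 13.83 × 1.7 = 23.511 kN at 1.15 m from A.
ΣF_x = 0: A_x = 0.
ΣF_y = 0: A_y − 13.83·1.7 − 35 = 0 → A_y = 58.51 kN.
ΣM about A: M_A − (13.83·1.7)·1.15 − 35·0.9 = 0 → M_A = 58.54 kN·m.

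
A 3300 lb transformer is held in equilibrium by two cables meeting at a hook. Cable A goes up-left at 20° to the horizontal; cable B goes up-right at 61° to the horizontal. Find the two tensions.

ΣF_x = 0: −T_A·cos20° + T_B·cos61° = 0 → T_B = 1.93827·T_A.
ΣF_y = 0: T_A·sin20° + T_B·sin61° = 3300.
Substitute: T_A·(0.34202 + 1.93827·0.87462) = 3300 → T_A = 1619.81 ≈ 1620 lb.
Then T_B = 1.93827 × 1619.81 = 3140 lb.

T_A = 1620 lb, T_B = 3140 lb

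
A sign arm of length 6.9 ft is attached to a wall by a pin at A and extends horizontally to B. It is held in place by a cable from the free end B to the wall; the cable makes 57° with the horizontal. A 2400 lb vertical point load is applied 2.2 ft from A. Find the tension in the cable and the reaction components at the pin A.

T = 912.4 lb, A_x = 496.9 lb, A_y = 1635 lb

ΣM about A: T·sin57°·6.9 − 2400·2.2 = 0 → T = 5280/(6.9·0.838671) = 912.417 ≈ 912.4 lb.
ΣF_x = 0: A_x − T·cos57° = 0 → A_x = 912.417 × 0.544639 = 496.9 lb.
ΣF_y = 0: A_y + T·sin57° − 2400 = 0 → A_y = 2400 − 912.417 × 0.838671 = 1635 lb.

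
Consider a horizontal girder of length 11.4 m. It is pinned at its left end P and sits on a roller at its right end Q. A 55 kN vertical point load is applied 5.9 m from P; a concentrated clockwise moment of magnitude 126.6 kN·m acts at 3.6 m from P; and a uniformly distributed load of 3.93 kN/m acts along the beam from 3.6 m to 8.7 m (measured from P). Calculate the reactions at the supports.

P_x = 0, P_y = 24.66 kN, Q_y = 50.38 kN

Resultant of the distributed load: 3.93 × 5.1 = 20.043 kN at 6.15 m from P.
Moments about P: Q_y·11.4 − 55·5.9 − 126.6 − (3.93·5.1)·6.15 = 0 → Q_y = 574.36445/11.4 = 50.3828 ≈ 50.38 kN.
ΣF_y = 0: P_y + 50.3828 − 55 − 3.93·5.1 = 0 → P_y = 24.66 kN.
ΣF_x = 0: no horizontal applied forces, so P_x = 0.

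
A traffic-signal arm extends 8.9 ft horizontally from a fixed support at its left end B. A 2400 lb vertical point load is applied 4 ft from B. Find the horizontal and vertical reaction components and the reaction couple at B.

ΣF_x = 0: B_x = 0.
ΣF_y = 0: B_y − 2400 = 0 → B_y = 2400 lb.
ΣM about B: M_B − 2400·4 = 0 → M_B = 9600 lb·ft.

B_x = 0, B_y = 2400 lb, M_B = 9600 lb·ft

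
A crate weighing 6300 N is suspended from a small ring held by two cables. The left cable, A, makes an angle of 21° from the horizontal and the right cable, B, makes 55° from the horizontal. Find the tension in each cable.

ΣF_x = 0: −T_A·cos21° + T_B·cos55° = 0 → T_B = 1.62765·T_A.
ΣF_y = 0: T_A·sin21° + T_B·sin55° = 6300.
Substitute: T_A·(0.358368 + 1.62765·0.819152) = 6300 → T_A = 3724.15 ≈ 3724 N.
Then T_B = 1.62765 × 3724.15 = 6062 N.

T_A = 3724 N, T_B = 6062 N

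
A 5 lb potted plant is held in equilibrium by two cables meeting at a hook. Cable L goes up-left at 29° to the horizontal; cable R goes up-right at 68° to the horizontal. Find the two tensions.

T_L = 1.887 lb, T_R = 4.406 lb

ΣF_x = 0: −T_L·cos29° + T_R·cos68° = 0 → T_R = 2.33477·T_L.
ΣF_y = 0: T_L·sin29° + T_R·sin68° = 5.
Substitute: T_L·(0.48481 + 2.33477·0.927184) = 5 → T_L = 1.8871 ≈ 1.887 lb.
Then T_R = 2.33477 × 1.8871 = 4.406 lb.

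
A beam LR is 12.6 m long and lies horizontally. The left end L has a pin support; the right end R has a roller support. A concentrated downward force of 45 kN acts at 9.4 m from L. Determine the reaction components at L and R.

Moments about L: R_y·12.6 − 45·9.4 = 0 → R_y = 423/12.6 = 33.5714 ≈ 33.57 kN.
ΣF_y = 0: L_y + 33.5714 − 45 = 0 → L_y = 11.43 kN.
ΣF_x = 0: no horizontal applied forces, so L_x = 0.

L_x = 0, L_y = 11.43 kN, R_y = 33.57 kN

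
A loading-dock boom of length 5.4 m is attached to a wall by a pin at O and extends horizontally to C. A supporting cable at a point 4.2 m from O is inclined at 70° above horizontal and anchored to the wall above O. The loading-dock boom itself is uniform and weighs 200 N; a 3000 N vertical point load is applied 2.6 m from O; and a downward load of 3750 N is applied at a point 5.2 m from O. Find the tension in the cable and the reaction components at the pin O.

T = 7054 N, O_x = 2413 N, O_y = 321.4 N

ΣM about O: T·sin70°·4.2 − 200·2.7 − 3000·2.6 − 3750·5.2 = 0 → T = 27840/(4.2·0.939693) = 7053.98 ≈ 7054 N.
ΣF_x = 0: O_x − T·cos70° = 0 → O_x = 7053.98 × 0.34202 = 2413 N.
ΣF_y = 0: O_y + T·sin70° − 200 − 3000 − 3750 = 0 → O_y = 6950 − 7053.98 × 0.939693 = 321.4 N.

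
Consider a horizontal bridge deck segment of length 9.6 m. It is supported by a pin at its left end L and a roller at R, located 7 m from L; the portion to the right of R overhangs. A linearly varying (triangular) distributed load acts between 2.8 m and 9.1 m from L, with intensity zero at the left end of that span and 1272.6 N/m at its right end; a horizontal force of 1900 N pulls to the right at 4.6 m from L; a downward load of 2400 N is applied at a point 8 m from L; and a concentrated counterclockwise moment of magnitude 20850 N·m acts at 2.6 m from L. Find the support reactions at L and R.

Resultant of the triangular load: ½ × 1272.6 × 6.3 = 4008.69 N, acting at 7 m from L (one-third of the span from the peak).
ΣM about L: R_y·7 − (½·1272.6·6.3)·7 − 2400·8 + 20850 = 0 → R_y = 26410.83/7 = 3772.98 ≈ 3773 N.
ΣF_y = 0: L_y + 3772.98 − ½·1272.6·6.3 − 2400 = 0 → L_y = 2636 N.
ΣF_x = 0: L_x + 1900 = 0 → L_x = -1900 N.

L_x = -1900 N, L_y = 2636 N, R_y = 3773 N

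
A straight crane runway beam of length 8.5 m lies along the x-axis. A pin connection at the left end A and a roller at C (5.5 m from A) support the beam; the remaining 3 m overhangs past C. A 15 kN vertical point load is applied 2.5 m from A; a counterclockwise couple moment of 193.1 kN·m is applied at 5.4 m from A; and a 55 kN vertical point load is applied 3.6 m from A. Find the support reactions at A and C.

A_x = 0, A_y = 62.29 kN, C_y = 7.709 kN

ΣM about A: C_y·5.5 − 15·2.5 + 193.1 − 55·3.6 = 0 → C_y = 42.4/5.5 = 7.70909 ≈ 7.709 kN.
ΣF_y = 0: A_y + 7.70909 − 15 − 55 = 0 → A_y = 62.29 kN.
ΣF_x = 0: no horizontal applied forces, so A_x = 0.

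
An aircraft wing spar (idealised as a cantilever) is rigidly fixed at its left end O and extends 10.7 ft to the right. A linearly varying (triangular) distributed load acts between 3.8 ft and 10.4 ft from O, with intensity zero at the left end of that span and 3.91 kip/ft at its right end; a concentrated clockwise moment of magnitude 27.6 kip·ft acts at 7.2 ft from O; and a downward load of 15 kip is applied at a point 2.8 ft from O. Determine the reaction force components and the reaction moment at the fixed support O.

Resultant of the triangular load: ½ × 3.91 × 6.6 = 12.903 kip, acting at 8.2 ft from O (one-third of the span from the peak).
ΣF_x = 0: O_x = 0.
ΣF_y = 0: O_y − ½·3.91·6.6 − 15 = 0 → O_y = 27.90 kip.
ΣM about O: M_O − (½·3.91·6.6)·8.2 − 27.6 − 15·2.8 = 0 → M_O = 175.4 kip·ft.

O_x = 0, O_y = 27.90 kip, M_O = 175.4 kip·ft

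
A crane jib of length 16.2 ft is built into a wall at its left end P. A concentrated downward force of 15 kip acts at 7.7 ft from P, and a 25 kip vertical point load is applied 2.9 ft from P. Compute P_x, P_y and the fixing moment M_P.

P_x = 0, P_y = 40.00 kip, M_P = 188.0 kip·ft

ΣF_x = 0: P_x = 0.
ΣF_y = 0: P_y − 15 − 25 = 0 → P_y = 40.00 kip.
ΣM about P: M_P − 15·7.7 − 25·2.9 = 0 → M_P = 188.0 kip·ft.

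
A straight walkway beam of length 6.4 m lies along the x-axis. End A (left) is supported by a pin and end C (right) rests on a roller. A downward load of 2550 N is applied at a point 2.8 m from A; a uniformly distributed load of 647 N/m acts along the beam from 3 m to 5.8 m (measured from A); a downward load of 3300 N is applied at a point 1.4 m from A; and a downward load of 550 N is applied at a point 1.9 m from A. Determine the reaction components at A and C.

Resultant of the distributed load: 647 × 2.8 = 1811.6 N at 4.4 m from A.
Moments about A: C_y·6.4 − 2550·2.8 − (647·2.8)·4.4 − 3300·1.4 − 550·1.9 = 0 → C_y = 20776.04/6.4 = 3246.26 ≈ 3246 N.
ΣF_y = 0: A_y + 3246.26 − 2550 − 647·2.8 − 3300 − 550 = 0 → A_y = 4965 N.
ΣF_x = 0: no horizontal applied forces, so A_x = 0.

A_x = 0, A_y = 4965 N, C_y = 3246 N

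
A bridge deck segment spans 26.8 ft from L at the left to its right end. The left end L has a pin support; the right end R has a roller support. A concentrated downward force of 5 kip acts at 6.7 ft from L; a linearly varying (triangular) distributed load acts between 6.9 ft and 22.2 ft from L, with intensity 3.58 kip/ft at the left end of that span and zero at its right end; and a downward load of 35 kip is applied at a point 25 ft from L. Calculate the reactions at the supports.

Resultant of the triangular load: ½ × 3.58 × 15.3 = 27.387 kip, acting at 12 ft from L (one-third of the span from the peak).
Taking moments about L: R_y·26.8 − 5·6.7 − (½·3.58·15.3)·12 − 35·25 = 0 → R_y = 1237.144/26.8 = 46.1621 ≈ 46.16 kip.
ΣF_y = 0: L_y + 46.1621 − 5 − ½·3.58·15.3 − 35 = 0 → L_y = 21.22 kip.
ΣF_x = 0: no horizontal applied forces, so L_x = 0.

L_x = 0, L_y = 21.22 kip, R_y = 46.16 kip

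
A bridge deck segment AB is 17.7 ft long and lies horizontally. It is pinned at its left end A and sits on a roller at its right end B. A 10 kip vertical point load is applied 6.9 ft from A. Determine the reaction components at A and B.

Taking moments about A: B_y·17.7 − 10·6.9 = 0 → B_y = 69/17.7 = 3.89831 ≈ 3.898 kip.
ΣF_y = 0: A_y + 3.89831 − 10 = 0 → A_y = 6.102 kip.
ΣF_x = 0: no horizontal applied forces, so A_x = 0.

A_x = 0, A_y = 6.102 kip, B_y = 3.898 kip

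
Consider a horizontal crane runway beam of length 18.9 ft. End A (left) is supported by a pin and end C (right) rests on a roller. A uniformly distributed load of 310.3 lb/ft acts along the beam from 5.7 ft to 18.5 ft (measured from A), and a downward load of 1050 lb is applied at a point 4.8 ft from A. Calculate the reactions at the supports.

Resultant of the distributed load: 310.3 × 12.8 = 3971.84 lb at 12.1 ft from A.
ΣM about A: C_y·18.9 − (310.3·12.8)·12.1 − 1050·4.8 = 0 → C_y = 53099.264/18.9 = 2809.48 ≈ 2809 lb.
ΣF_y = 0: A_y + 2809.48 − 310.3·12.8 − 1050 = 0 → A_y = 2212 lb.
ΣF_x = 0: no horizontal applied forces, so A_x = 0.

A_x = 0, A_y = 2212 lb, C_y = 2809 lb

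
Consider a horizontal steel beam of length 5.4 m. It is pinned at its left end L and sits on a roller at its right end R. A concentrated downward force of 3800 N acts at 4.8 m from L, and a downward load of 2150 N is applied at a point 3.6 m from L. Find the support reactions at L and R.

ΣM about L: R_y·5.4 − 3800·4.8 − 2150·3.6 = 0 → R_y = 25980/5.4 = 4811.11 ≈ 4811 N.
ΣF_y = 0: L_y + 4811.11 − 3800 − 2150 = 0 → L_y = 1139 N.
ΣF_x = 0: no horizontal applied forces, so L_x = 0.

L_x = 0, L_y = 1139 N, R_y = 4811 N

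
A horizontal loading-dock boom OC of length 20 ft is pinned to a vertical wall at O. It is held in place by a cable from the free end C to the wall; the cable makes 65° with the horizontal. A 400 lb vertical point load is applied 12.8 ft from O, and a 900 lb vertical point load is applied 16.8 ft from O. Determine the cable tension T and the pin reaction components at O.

T = 1117 lb, O_x = 471.9 lb, O_y = 288.0 lb

ΣM about O: T·sin65°·20 − 400·12.8 − 900·16.8 = 0 → T = 20240/(20·0.906308) = 1116.62 ≈ 1117 lb.
ΣF_x = 0: O_x − T·cos65° = 0 → O_x = 1116.62 × 0.422618 = 471.9 lb.
ΣF_y = 0: O_y + T·sin65° − 400 − 900 = 0 → O_y = 1300 − 1116.62 × 0.906308 = 288.0 lb.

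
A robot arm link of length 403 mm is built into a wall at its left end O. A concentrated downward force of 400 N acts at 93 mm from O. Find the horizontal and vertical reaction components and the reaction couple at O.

O_x = 0, O_y = 400.0 N, M_O = 37200 N·mm

ΣF_x = 0: O_x = 0.
ΣF_y = 0: O_y − 400 = 0 → O_y = 400.0 N.
ΣM about O: M_O − 400·93 = 0 → M_O = 37200 N·mm.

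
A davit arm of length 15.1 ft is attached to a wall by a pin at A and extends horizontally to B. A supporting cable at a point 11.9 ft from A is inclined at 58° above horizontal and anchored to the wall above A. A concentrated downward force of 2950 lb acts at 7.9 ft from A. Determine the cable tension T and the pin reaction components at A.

ΣM about A: T·sin58°·11.9 − 2950·7.9 = 0 → T = 23305/(11.9·0.848048) = 2309.31 ≈ 2309 lb.
ΣF_x = 0: A_x − T·cos58° = 0 → A_x = 2309.31 × 0.529919 = 1224 lb.
ΣF_y = 0: A_y + T·sin58° − 2950 = 0 → A_y = 2950 − 2309.31 × 0.848048 = 991.6 lb.

T = 2309 lb, A_x = 1224 lb, A_y = 991.6 lb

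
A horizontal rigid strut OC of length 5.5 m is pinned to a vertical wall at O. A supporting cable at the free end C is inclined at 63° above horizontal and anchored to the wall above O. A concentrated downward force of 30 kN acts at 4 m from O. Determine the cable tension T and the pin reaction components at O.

T = 24.49 kN, O_x = 11.12 kN, O_y = 8.182 kN

ΣM about O: T·sin63°·5.5 − 30·4 = 0 → T = 120/(5.5·0.891007) = 24.4871 ≈ 24.49 kN.
ΣF_x = 0: O_x − T·cos63° = 0 → O_x = 24.4871 × 0.45399 = 11.12 kN.
ΣF_y = 0: O_y + T·sin63° − 30 = 0 → O_y = 30 − 24.4871 × 0.891007 = 8.182 kN.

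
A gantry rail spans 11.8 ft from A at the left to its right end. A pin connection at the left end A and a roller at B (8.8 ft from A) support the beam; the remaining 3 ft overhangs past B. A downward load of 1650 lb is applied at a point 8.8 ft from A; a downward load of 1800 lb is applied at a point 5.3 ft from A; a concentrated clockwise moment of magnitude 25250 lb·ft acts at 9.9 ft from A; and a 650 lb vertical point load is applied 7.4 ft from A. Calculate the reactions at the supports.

Taking moments about A: B_y·8.8 − 1650·8.8 − 1800·5.3 − 25250 − 650·7.4 = 0 → B_y = 54120/8.8 = 6150 lb.
ΣF_y = 0: A_y + 6150 − 1650 − 1800 − 650 = 0 → A_y = -2050 lb.
ΣF_x = 0: no horizontal applied forces, so A_x = 0.

A_x = 0, A_y = -2050 lb, B_y = 6150 lb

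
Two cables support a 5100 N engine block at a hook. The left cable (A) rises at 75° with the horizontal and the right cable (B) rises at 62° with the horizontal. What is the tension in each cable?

ΣF_x = 0: −T_A·cos75° + T_B·cos62° = 0 → T_B = 0.551299·T_A.
ΣF_y = 0: T_A·sin75° + T_B·sin62° = 5100.
Substitute: T_A·(0.965926 + 0.551299·0.882948) = 5100 → T_A = 3510.72 ≈ 3511 N.
Then T_B = 0.551299 × 3510.72 = 1935 N.

T_A = 3511 N, T_B = 1935 N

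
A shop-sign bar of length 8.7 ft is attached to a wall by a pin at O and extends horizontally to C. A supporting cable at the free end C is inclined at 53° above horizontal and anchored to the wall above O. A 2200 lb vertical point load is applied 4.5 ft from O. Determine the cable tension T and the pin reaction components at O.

ΣM about O: T·sin53°·8.7 − 2200·4.5 = 0 → T = 9900/(8.7·0.798636) = 1424.84 ≈ 1425 lb.
ΣF_x = 0: O_x − T·cos53° = 0 → O_x = 1424.84 × 0.601815 = 857.5 lb.
ΣF_y = 0: O_y + T·sin53° − 2200 = 0 → O_y = 2200 − 1424.84 × 0.798636 = 1062 lb.

T = 1425 lb, O_x = 857.5 lb, O_y = 1062 lb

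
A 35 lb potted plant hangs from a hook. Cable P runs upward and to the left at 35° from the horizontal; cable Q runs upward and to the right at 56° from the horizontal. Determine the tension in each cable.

ΣF_x = 0: −T_P·cos35° + T_Q·cos56° = 0 → T_Q = 1.46488·T_P.
ΣF_y = 0: T_P·sin35° + T_Q·sin56° = 35.
Substitute: T_P·(0.573576 + 1.46488·0.829038) = 35 → T_P = 19.5748 ≈ 19.57 lb.
Then T_Q = 1.46488 × 19.5748 = 28.67 lb.

T_P = 19.57 lb, T_Q = 28.67 lb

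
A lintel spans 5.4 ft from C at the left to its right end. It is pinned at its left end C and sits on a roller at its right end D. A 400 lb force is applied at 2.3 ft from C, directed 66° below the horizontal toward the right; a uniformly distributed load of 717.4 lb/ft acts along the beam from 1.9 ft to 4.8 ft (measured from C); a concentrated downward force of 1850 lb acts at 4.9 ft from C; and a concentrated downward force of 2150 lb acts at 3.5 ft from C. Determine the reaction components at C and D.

C_x = -162.7 lb, C_y = 1927 lb, D_y = 4519 lb

Resultant of the distributed load: 717.4 × 2.9 = 2080.46 lb at 3.35 ft from C.
ΣM about C: D_y·5.4 − 400·sin66°·2.3 − (717.4·2.9)·3.35 − 1850·4.9 − 2150·3.5 = 0 → D_y = 24400/5.4 = 4518.52 ≈ 4519 lb.
ΣF_y = 0: C_y + 4518.52 − 400·sin66° − 717.4·2.9 − 1850 − 2150 = 0 → C_y = 1927 lb.
ΣF_x = 0: C_x + 400·cos66° = 0 → C_x = -162.7 lb.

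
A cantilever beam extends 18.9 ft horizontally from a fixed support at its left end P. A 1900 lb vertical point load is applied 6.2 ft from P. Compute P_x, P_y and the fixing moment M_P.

ΣF_x = 0: P_x = 0.
ΣF_y = 0: P_y − 1900 = 0 → P_y = 1900 lb.
ΣM about P: M_P − 1900·6.2 = 0 → M_P = 11780 lb·ft.

P_x = 0, P_y = 1900 lb, M_P = 11780 lb·ft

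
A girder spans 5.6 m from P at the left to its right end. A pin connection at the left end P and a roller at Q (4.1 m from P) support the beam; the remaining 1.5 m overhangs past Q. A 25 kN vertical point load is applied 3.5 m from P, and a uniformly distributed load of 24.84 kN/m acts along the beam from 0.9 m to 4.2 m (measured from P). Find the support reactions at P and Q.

Resultant of the distributed load: 24.84 × 3.3 = 81.972 kN at 2.55 m from P.
Moments about P: Q_y·4.1 − 25·3.5 − (24.84·3.3)·2.55 = 0 → Q_y = 296.5286/4.1 = 72.324 ≈ 72.32 kN.
ΣF_y = 0: P_y + 72.324 − 25 − 24.84·3.3 = 0 → P_y = 34.65 kN.
ΣF_x = 0: no horizontal applied forces, so P_x = 0.

P_x = 0, P_y = 34.65 kN, Q_y = 72.32 kN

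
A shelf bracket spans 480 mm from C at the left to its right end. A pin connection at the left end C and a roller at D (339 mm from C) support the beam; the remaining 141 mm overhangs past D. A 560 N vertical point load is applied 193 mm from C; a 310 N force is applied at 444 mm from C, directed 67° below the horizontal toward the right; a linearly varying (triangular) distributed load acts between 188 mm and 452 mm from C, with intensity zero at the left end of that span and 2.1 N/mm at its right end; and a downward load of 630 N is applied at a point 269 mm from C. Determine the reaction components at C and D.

Resultant of the triangular load: ½ × 2.1 × 264 = 277.2 N, acting at 364 mm from C (one-third of the span from the peak).
Taking moments about C: D_y·339 − 560·193 − 310·sin67°·444 − (½·2.1·264)·364 − 630·269 = 0 → D_y = 505149/339 = 1490.12 ≈ 1490 N.
ΣF_y = 0: C_y + 1490.12 − 560 − 310·sin67° − ½·2.1·264 − 630 = 0 → C_y = 262.4 N.
ΣF_x = 0: C_x + 310·cos67° = 0 → C_x = -121.1 N.

C_x = -121.1 N, C_y = 262.4 N, D_y = 1490 N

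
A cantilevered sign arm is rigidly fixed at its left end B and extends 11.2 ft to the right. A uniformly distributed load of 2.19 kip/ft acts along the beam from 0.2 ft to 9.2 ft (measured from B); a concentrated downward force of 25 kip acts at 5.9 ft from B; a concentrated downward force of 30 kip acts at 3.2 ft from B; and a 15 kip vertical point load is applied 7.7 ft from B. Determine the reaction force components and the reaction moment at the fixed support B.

Resultant of the distributed load: 2.19 × 9 = 19.71 kip at 4.7 ft from B.
ΣF_x = 0: B_x = 0.
ΣF_y = 0: B_y − 2.19·9 − 25 − 30 − 15 = 0 → B_y = 89.71 kip.
ΣM about B: M_B − (2.19·9)·4.7 − 25·5.9 − 30·3.2 − 15·7.7 = 0 → M_B = 451.6 kip·ft.

B_x = 0, B_y = 89.71 kip, M_B = 451.6 kip·ft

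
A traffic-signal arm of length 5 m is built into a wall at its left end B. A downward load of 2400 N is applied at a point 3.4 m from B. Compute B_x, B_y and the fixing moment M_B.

ΣF_x = 0: B_x = 0.
ΣF_y = 0: B_y − 2400 = 0 → B_y = 2400 N.
ΣM about B: M_B − 2400·3.4 = 0 → M_B = 8160 N·m.

B_x = 0, B_y = 2400 N, M_B = 8160 N·m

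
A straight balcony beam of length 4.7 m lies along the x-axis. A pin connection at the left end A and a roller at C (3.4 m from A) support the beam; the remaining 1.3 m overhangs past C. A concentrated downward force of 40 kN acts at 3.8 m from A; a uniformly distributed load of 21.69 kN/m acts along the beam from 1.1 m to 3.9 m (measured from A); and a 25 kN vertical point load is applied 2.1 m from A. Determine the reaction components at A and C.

Resultant of the distributed load: 21.69 × 2.8 = 60.732 kN at 2.5 m from A.
Taking moments about A: C_y·3.4 − 40·3.8 − (21.69·2.8)·2.5 − 25·2.1 = 0 → C_y = 356.33/3.4 = 104.803 ≈ 104.8 kN.
ΣF_y = 0: A_y + 104.803 − 40 − 21.69·2.8 − 25 = 0 → A_y = 20.93 kN.
ΣF_x = 0: no horizontal applied forces, so A_x = 0.

A_x = 0, A_y = 20.93 kN, C_y = 104.8 kN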